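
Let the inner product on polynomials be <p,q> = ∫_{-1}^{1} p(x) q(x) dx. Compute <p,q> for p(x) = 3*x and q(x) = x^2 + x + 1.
<p,q> = 2

Expand the product: p(x)·q(x) = 3*x^3 + 3*x^2 + 3*x.
∫_{-1}^{1} of each monomial x^k gives [2/(k+1) if k even, 0 if k odd]. Integrating term-by-term (or equivalently evaluating the antiderivative F(x) = 3*x^4/4 + x^3 + 3*x^2/2 at the endpoints):
  F(1) − F(−1) = 13/4 − (5/4) = 2.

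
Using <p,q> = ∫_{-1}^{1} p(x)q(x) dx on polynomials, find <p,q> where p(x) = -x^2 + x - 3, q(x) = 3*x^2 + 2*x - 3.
<p,q> = 212/15

Expand the product: p(x)·q(x) = -3*x^4 + x^3 - 4*x^2 - 9*x + 9.
∫_{-1}^{1} of each monomial x^k gives [2/(k+1) if k even, 0 if k odd]. Integrating term-by-term (or equivalently evaluating the antiderivative F(x) = -3*x^5/5 + x^4/4 - 4*x^3/3 - 9*x^2/2 + 9*x at the endpoints):
  F(1) − F(−1) = 169/60 − (-679/60) = 212/15.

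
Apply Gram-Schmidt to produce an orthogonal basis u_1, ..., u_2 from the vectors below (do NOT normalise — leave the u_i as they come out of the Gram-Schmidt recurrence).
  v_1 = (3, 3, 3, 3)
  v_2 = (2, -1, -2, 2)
Orthogonal basis:
  u_1 = (3, 3, 3, 3)
  u_2 = (7/4, -5/4, -9/4, 7/4)

Apply the Gram-Schmidt recurrence
  u_1 = v_1
  u_i = v_i − Σ_{j<i} ((v_i · u_j) / (u_j · u_j)) · u_j.

Step by step this gives:
  u_1 = (3, 3, 3, 3)
  u_2 = (7/4, -5/4, -9/4, 7/4)

Orthogonality check:
  u_2 · u_1 = 0 (should be 0)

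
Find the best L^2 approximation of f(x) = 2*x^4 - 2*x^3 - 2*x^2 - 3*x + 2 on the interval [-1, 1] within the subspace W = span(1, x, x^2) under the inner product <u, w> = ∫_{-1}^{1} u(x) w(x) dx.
g(x) = -2*x^2/7 - 21*x/5 + 64/35

The best approximation g ∈ W is the orthogonal projection of f onto W. Writing g = a_0 + a_1 x + a_2 x^2, the coefficients solve the normal equations G · a = b where
  G_{ij} = <φ_i, φ_j> and b_i = <f, φ_i>, with φ_0 = 1, φ_1 = x, φ_2 = x^2.
G =
  [2, 0, 2/3]
  [0, 2/3, 0]
  [2/3, 0, 2/5],
b = (52/15, -14/5, 116/105).
Solving gives a_0 = 64/35, a_1 = -21/5, a_2 = -2/7, so
  g(x) = -2*x^2/7 - 21*x/5 + 64/35.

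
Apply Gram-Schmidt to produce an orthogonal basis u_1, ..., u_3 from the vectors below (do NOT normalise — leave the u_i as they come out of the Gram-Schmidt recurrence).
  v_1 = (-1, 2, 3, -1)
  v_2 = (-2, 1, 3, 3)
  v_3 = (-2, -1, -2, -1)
Orthogonal basis:
  u_1 = (-1, 2, 3, -1)
  u_2 = (-4/3, -1/3, 1, 11/3)
  u_3 = (-125/49, -19/49, -41/49, -36/49)

Apply the Gram-Schmidt recurrence
  u_1 = v_1
  u_i = v_i − Σ_{j<i} ((v_i · u_j) / (u_j · u_j)) · u_j.

Step by step this gives:
  u_1 = (-1, 2, 3, -1)
  u_2 = (-4/3, -1/3, 1, 11/3)
  u_3 = (-125/49, -19/49, -41/49, -36/49)

Orthogonality check:
  u_2 · u_1 = 0 (should be 0)
  u_3 · u_1 = 0 (should be 0)
  u_3 · u_2 = 0 (should be 0)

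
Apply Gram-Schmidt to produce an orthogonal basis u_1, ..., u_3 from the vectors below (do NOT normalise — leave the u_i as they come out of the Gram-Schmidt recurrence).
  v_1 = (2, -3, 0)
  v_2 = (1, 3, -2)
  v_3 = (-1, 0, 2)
Orthogonal basis:
  u_1 = (2, -3, 0)
  u_2 = (27/13, 18/13, -2)
  u_3 = (72/133, 48/133, 108/133)

Apply the Gram-Schmidt recurrence
  u_1 = v_1
  u_i = v_i − Σ_{j<i} ((v_i · u_j) / (u_j · u_j)) · u_j.

Step by step this gives:
  u_1 = (2, -3, 0)
  u_2 = (27/13, 18/13, -2)
  u_3 = (72/133, 48/133, 108/133)

Orthogonality check:
  u_2 · u_1 = 0 (should be 0)
  u_3 · u_1 = 0 (should be 0)
  u_3 · u_2 = 0 (should be 0)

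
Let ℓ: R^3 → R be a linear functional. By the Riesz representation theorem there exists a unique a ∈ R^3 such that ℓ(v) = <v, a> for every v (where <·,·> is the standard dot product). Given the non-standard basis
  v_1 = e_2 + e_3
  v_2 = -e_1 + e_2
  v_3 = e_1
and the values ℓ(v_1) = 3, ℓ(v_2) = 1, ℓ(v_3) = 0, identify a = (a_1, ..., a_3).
a = (0, 1, 2)

Write a = (a_1, ..., a_3) in the standard basis. For each basis vector v_i, ℓ(v_i) = <v_i, a> is a linear equation in the a_j's. Collect the n equations into a matrix system V a = ℓ, where row i of V is v_i (expressed in the standard basis). Since V is invertible (lower-triangular with 1s on the diagonal, up to permutation), solve by back-substitution:
  V =
[[0, 1, 1],
 [-1, 1, 0],
 [1, 0, 0]]
  V a = (3, 1, 0)
Solving gives a = (0, 1, 2).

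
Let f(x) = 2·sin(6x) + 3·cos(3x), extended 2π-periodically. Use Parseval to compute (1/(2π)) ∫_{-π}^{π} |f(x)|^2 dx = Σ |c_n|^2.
Σ |c_n|^2 = 13/2

Expand |f|^2 and use orthogonality of {sin(nx), cos(mx)} on [-π, π]:
  ∫_{-π}^{π} sin(nx)^2 dx = π, ∫ cos(mx)^2 dx = π, and cross terms integrate to 0.
So ∫_{-π}^{π} f(x)^2 dx = 2^2 · π + 3^2 · π = (4 + 9)π.
Divide by 2π: (4 + 9)/2 = 13/2.
By Parseval, this equals Σ |c_n|^2.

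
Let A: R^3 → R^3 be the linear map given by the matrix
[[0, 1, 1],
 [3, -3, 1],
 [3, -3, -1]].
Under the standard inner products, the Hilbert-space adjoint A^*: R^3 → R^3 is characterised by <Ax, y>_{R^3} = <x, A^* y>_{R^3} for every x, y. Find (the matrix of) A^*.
A^* = A^T =
[[0, 3, 3],
 [1, -3, -3],
 [1, 1, -1]]

For real matrices with standard dot products, the defining identity <Ax, y> = <x, A^* y> gives (Ax)^T y = x^T (A^*) y, i.e. x^T A^T y = x^T (A^*) y. Since this holds for all x, y, we must have A^* = A^T. Therefore
A^* =
[[0, 3, 3],
 [1, -3, -3],
 [1, 1, -1]].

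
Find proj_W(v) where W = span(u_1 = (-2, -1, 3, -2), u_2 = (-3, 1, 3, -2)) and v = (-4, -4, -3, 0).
proj_W(v) = (7/15, -53/30, 1/2, -1/3)

Set up U = [u_1 | ... | u_2] ∈ R^(4×2). The projector onto W = col(U) is P = U (U^T U)^(-1) U^T.
Compute U^T U =
  [18, 18]
  [18, 23],
and U^T v = (3, -1).
Solve U^T U · c = U^T v for the coefficients: c = (29/30, -4/5). The projection is proj_W(v) = U c.
Check: (v - proj_W(v)) · u_1 = 0  (should be 0).
Check: (v - proj_W(v)) · u_2 = 0  (should be 0).
Result: proj_W(v) = (7/15, -53/30, 1/2, -1/3).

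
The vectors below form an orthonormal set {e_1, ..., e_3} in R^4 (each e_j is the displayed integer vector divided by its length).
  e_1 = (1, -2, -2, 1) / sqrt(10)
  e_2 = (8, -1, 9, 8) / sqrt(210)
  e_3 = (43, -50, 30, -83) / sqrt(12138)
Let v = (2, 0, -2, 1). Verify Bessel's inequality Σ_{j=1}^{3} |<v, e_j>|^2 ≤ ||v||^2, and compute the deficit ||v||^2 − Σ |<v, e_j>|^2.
Σ |<v, e_j>|^2 = 1543/289; ||v||^2 = 9; deficit = 1058/289

Write each e_j = u_j / sqrt(<u_j, u_j>) where u_j is the displayed integer vector. Then <v, e_j> = <v, u_j> / sqrt(<u_j, u_j>), so |<v, e_j>|^2 = <v, u_j>^2 / <u_j, u_j>.
Coefficients: <v, e_1> = 7/sqrt(10), <v, e_2> = 6/sqrt(210), <v, e_3> = -57/sqrt(12138).
Square and sum: Σ |<v, e_j>|^2 = 1543/289.
Compute ||v||^2 = v·v = 9.
Deficit = 9 − 1543/289 = 1058/289 ≥ 0, confirming Bessel's inequality. (The deficit equals ||v − Σ <v,e_j> e_j||^2, the squared distance from v to span{e_j}.)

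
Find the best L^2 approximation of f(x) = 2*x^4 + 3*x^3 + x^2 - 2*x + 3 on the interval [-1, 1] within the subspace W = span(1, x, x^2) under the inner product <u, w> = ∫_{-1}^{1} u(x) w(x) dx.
g(x) = 19*x^2/7 - x/5 + 99/35

The best approximation g ∈ W is the orthogonal projection of f onto W. Writing g = a_0 + a_1 x + a_2 x^2, the coefficients solve the normal equations G · a = b where
  G_{ij} = <φ_i, φ_j> and b_i = <f, φ_i>, with φ_0 = 1, φ_1 = x, φ_2 = x^2.
G =
  [2, 0, 2/3]
  [0, 2/3, 0]
  [2/3, 0, 2/5],
b = (112/15, -2/15, 104/35).
Solving gives a_0 = 99/35, a_1 = -1/5, a_2 = 19/7, so
  g(x) = 19*x^2/7 - x/5 + 99/35.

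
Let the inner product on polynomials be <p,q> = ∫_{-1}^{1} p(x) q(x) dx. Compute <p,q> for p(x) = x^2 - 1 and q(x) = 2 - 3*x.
<p,q> = -8/3

Expand the product: p(x)·q(x) = -3*x^3 + 2*x^2 + 3*x - 2.
∫_{-1}^{1} of each monomial x^k gives [2/(k+1) if k even, 0 if k odd]. Integrating term-by-term (or equivalently evaluating the antiderivative F(x) = -3*x^4/4 + 2*x^3/3 + 3*x^2/2 - 2*x at the endpoints):
  F(1) − F(−1) = -7/12 − (25/12) = -8/3.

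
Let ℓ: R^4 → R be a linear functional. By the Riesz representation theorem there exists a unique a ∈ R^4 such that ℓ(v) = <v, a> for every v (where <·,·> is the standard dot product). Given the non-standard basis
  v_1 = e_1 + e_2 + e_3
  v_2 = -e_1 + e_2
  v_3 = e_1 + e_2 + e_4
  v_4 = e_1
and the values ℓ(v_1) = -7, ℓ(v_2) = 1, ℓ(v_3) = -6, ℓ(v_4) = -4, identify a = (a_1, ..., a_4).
a = (-4, -3, 0, 1)

Write a = (a_1, ..., a_4) in the standard basis. For each basis vector v_i, ℓ(v_i) = <v_i, a> is a linear equation in the a_j's. Collect the n equations into a matrix system V a = ℓ, where row i of V is v_i (expressed in the standard basis). Since V is invertible (lower-triangular with 1s on the diagonal, up to permutation), solve by back-substitution:
  V =
[[1, 1, 1, 0],
 [-1, 1, 0, 0],
 [1, 1, 0, 1],
 [1, 0, 0, 0]]
  V a = (-7, 1, -6, -4)
Solving gives a = (-4, -3, 0, 1).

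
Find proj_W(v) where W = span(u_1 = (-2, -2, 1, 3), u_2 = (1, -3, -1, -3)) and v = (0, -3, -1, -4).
proj_W(v) = (185/162, -523/162, -181/162, -181/54)

Set up U = [u_1 | ... | u_2] ∈ R^(4×2). The projector onto W = col(U) is P = U (U^T U)^(-1) U^T.
Compute U^T U =
  [18, -6]
  [-6, 20],
and U^T v = (-7, 22).
Solve U^T U · c = U^T v for the coefficients: c = (-2/81, 59/54). The projection is proj_W(v) = U c.
Check: (v - proj_W(v)) · u_1 = 0  (should be 0).
Check: (v - proj_W(v)) · u_2 = 0  (should be 0).
Result: proj_W(v) = (185/162, -523/162, -181/162, -181/54).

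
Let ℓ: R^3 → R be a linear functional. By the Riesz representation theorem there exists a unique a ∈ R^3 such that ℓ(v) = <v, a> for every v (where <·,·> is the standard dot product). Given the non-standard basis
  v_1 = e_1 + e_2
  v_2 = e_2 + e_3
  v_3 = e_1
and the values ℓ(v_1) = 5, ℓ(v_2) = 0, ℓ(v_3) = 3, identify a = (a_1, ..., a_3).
a = (3, 2, -2)

Write a = (a_1, ..., a_3) in the standard basis. For each basis vector v_i, ℓ(v_i) = <v_i, a> is a linear equation in the a_j's. Collect the n equations into a matrix system V a = ℓ, where row i of V is v_i (expressed in the standard basis). Since V is invertible (lower-triangular with 1s on the diagonal, up to permutation), solve by back-substitution:
  V =
[[1, 1, 0],
 [0, 1, 1],
 [1, 0, 0]]
  V a = (5, 0, 3)
Solving gives a = (3, 2, -2).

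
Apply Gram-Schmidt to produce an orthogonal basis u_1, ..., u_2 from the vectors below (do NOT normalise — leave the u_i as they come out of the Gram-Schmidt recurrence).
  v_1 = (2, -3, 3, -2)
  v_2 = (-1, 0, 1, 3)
Orthogonal basis:
  u_1 = (2, -3, 3, -2)
  u_2 = (-8/13, -15/26, 41/26, 34/13)

Apply the Gram-Schmidt recurrence
  u_1 = v_1
  u_i = v_i − Σ_{j<i} ((v_i · u_j) / (u_j · u_j)) · u_j.

Step by step this gives:
  u_1 = (2, -3, 3, -2)
  u_2 = (-8/13, -15/26, 41/26, 34/13)

Orthogonality check:
  u_2 · u_1 = 0 (should be 0)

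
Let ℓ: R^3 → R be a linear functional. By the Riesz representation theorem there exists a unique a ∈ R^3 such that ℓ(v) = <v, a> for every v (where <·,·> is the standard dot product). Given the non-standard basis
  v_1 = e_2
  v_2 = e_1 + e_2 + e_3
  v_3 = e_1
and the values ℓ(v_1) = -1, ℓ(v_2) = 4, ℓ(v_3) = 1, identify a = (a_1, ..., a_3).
a = (1, -1, 4)

Write a = (a_1, ..., a_3) in the standard basis. For each basis vector v_i, ℓ(v_i) = <v_i, a> is a linear equation in the a_j's. Collect the n equations into a matrix system V a = ℓ, where row i of V is v_i (expressed in the standard basis). Since V is invertible (lower-triangular with 1s on the diagonal, up to permutation), solve by back-substitution:
  V =
[[0, 1, 0],
 [1, 1, 1],
 [1, 0, 0]]
  V a = (-1, 4, 1)
Solving gives a = (1, -1, 4).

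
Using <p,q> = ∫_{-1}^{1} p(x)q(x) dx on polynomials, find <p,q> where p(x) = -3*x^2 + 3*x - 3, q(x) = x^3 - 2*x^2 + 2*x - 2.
<p,q> = 138/5

Expand the product: p(x)·q(x) = -3*x^5 + 9*x^4 - 15*x^3 + 18*x^2 - 12*x + 6.
∫_{-1}^{1} of each monomial x^k gives [2/(k+1) if k even, 0 if k odd]. Integrating term-by-term (or equivalently evaluating the antiderivative F(x) = -x^6/2 + 9*x^5/5 - 15*x^4/4 + 6*x^3 - 6*x^2 + 6*x at the endpoints):
  F(1) − F(−1) = 71/20 − (-481/20) = 138/5.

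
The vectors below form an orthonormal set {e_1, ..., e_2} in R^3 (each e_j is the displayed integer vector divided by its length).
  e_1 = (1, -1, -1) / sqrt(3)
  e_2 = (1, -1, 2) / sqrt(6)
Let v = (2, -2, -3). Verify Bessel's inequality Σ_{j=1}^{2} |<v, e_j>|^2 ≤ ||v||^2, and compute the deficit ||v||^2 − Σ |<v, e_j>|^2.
Σ |<v, e_j>|^2 = 17; ||v||^2 = 17; deficit = 0

Write each e_j = u_j / sqrt(<u_j, u_j>) where u_j is the displayed integer vector. Then <v, e_j> = <v, u_j> / sqrt(<u_j, u_j>), so |<v, e_j>|^2 = <v, u_j>^2 / <u_j, u_j>.
Coefficients: <v, e_1> = 7/sqrt(3), <v, e_2> = -2/sqrt(6).
Square and sum: Σ |<v, e_j>|^2 = 17.
Compute ||v||^2 = v·v = 17.
Deficit = 17 − 17 = 0 ≥ 0, confirming Bessel's inequality. (The deficit equals ||v − Σ <v,e_j> e_j||^2, the squared distance from v to span{e_j}.)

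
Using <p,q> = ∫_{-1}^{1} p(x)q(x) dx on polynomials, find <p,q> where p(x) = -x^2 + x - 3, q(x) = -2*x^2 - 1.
<p,q> = 172/15

Expand the product: p(x)·q(x) = 2*x^4 - 2*x^3 + 7*x^2 - x + 3.
∫_{-1}^{1} of each monomial x^k gives [2/(k+1) if k even, 0 if k odd]. Integrating term-by-term (or equivalently evaluating the antiderivative F(x) = 2*x^5/5 - x^4/2 + 7*x^3/3 - x^2/2 + 3*x at the endpoints):
  F(1) − F(−1) = 71/15 − (-101/15) = 172/15.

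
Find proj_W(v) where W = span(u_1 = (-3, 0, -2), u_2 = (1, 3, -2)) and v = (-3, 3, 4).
proj_W(v) = (-75/181, -81/181, 22/181)

Set up U = [u_1 | ... | u_2] ∈ R^(3×2). The projector onto W = col(U) is P = U (U^T U)^(-1) U^T.
Compute U^T U =
  [13, 1]
  [1, 14],
and U^T v = (1, -2).
Solve U^T U · c = U^T v for the coefficients: c = (16/181, -27/181). The projection is proj_W(v) = U c.
Check: (v - proj_W(v)) · u_1 = 0  (should be 0).
Check: (v - proj_W(v)) · u_2 = 0  (should be 0).
Result: proj_W(v) = (-75/181, -81/181, 22/181).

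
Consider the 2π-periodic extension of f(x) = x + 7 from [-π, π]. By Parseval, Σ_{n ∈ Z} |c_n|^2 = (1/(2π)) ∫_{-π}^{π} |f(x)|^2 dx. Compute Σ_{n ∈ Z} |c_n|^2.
Σ |c_n|^2 = π^2/3 + 49

Expand and integrate term by term over [-π, π]:
  ∫ (x)^2 dx = 1·(2π^3/3); ∫ 2·1·(7)·x dx = 0 (odd integrand); ∫ 7^2 dx = 49·2π.
So (1/(2π)) ∫_{-π}^{π} (x + 7)^2 dx = 1π^2/3 + 49 = π^2/3 + 49.
Parseval ⇒ Σ |c_n|^2 = π^2/3 + 49.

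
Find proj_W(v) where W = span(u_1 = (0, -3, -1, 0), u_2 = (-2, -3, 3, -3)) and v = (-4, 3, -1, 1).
proj_W(v) = (22/137, 342/137, 70/137, 33/137)

Set up U = [u_1 | ... | u_2] ∈ R^(4×2). The projector onto W = col(U) is P = U (U^T U)^(-1) U^T.
Compute U^T U =
  [10, 6]
  [6, 31],
and U^T v = (-8, -7).
Solve U^T U · c = U^T v for the coefficients: c = (-103/137, -11/137). The projection is proj_W(v) = U c.
Check: (v - proj_W(v)) · u_1 = 0  (should be 0).
Check: (v - proj_W(v)) · u_2 = 0  (should be 0).
Result: proj_W(v) = (22/137, 342/137, 70/137, 33/137).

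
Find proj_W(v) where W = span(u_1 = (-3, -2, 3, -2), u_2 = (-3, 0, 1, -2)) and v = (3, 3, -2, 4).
proj_W(v) = (11/3, 17/9, -28/9, 22/9)

Set up U = [u_1 | ... | u_2] ∈ R^(4×2). The projector onto W = col(U) is P = U (U^T U)^(-1) U^T.
Compute U^T U =
  [26, 16]
  [16, 14],
and U^T v = (-29, -19).
Solve U^T U · c = U^T v for the coefficients: c = (-17/18, -5/18). The projection is proj_W(v) = U c.
Check: (v - proj_W(v)) · u_1 = 0  (should be 0).
Check: (v - proj_W(v)) · u_2 = 0  (should be 0).
Result: proj_W(v) = (11/3, 17/9, -28/9, 22/9).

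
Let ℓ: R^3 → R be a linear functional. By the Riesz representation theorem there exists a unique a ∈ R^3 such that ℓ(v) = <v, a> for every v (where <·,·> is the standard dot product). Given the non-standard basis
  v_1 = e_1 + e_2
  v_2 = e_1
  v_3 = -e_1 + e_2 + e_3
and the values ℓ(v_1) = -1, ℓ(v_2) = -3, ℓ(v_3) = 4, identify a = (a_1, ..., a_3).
a = (-3, 2, -1)

Write a = (a_1, ..., a_3) in the standard basis. For each basis vector v_i, ℓ(v_i) = <v_i, a> is a linear equation in the a_j's. Collect the n equations into a matrix system V a = ℓ, where row i of V is v_i (expressed in the standard basis). Since V is invertible (lower-triangular with 1s on the diagonal, up to permutation), solve by back-substitution:
  V =
[[1, 1, 0],
 [1, 0, 0],
 [-1, 1, 1]]
  V a = (-1, -3, 4)
Solving gives a = (-3, 2, -1).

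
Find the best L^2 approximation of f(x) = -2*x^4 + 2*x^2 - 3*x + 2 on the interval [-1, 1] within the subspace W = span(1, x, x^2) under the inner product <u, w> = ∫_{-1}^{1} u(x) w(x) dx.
g(x) = 2*x^2/7 - 3*x + 76/35

The best approximation g ∈ W is the orthogonal projection of f onto W. Writing g = a_0 + a_1 x + a_2 x^2, the coefficients solve the normal equations G · a = b where
  G_{ij} = <φ_i, φ_j> and b_i = <f, φ_i>, with φ_0 = 1, φ_1 = x, φ_2 = x^2.
G =
  [2, 0, 2/3]
  [0, 2/3, 0]
  [2/3, 0, 2/5],
b = (68/15, -2, 164/105).
Solving gives a_0 = 76/35, a_1 = -3, a_2 = 2/7, so
  g(x) = 2*x^2/7 - 3*x + 76/35.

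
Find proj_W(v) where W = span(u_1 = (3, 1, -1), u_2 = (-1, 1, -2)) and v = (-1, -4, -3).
proj_W(v) = (-35/22, 3/22, -7/11)

Set up U = [u_1 | ... | u_2] ∈ R^(3×2). The projector onto W = col(U) is P = U (U^T U)^(-1) U^T.
Compute U^T U =
  [11, 0]
  [0, 6],
and U^T v = (-4, 3).
Solve U^T U · c = U^T v for the coefficients: c = (-4/11, 1/2). The projection is proj_W(v) = U c.
Check: (v - proj_W(v)) · u_1 = 0  (should be 0).
Check: (v - proj_W(v)) · u_2 = 0  (should be 0).
Result: proj_W(v) = (-35/22, 3/22, -7/11).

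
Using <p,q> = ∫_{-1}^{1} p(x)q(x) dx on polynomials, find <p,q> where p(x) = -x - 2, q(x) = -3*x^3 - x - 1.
<p,q> = 88/15

Expand the product: p(x)·q(x) = 3*x^4 + 6*x^3 + x^2 + 3*x + 2.
∫_{-1}^{1} of each monomial x^k gives [2/(k+1) if k even, 0 if k odd]. Integrating term-by-term (or equivalently evaluating the antiderivative F(x) = 3*x^5/5 + 3*x^4/2 + x^3/3 + 3*x^2/2 + 2*x at the endpoints):
  F(1) − F(−1) = 89/15 − (1/15) = 88/15.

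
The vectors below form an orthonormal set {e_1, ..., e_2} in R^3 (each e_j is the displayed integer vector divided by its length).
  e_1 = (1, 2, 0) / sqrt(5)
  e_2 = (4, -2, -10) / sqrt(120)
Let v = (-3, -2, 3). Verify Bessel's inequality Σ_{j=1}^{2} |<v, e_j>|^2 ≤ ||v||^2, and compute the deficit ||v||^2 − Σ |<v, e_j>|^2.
Σ |<v, e_j>|^2 = 131/6; ||v||^2 = 22; deficit = 1/6

Write each e_j = u_j / sqrt(<u_j, u_j>) where u_j is the displayed integer vector. Then <v, e_j> = <v, u_j> / sqrt(<u_j, u_j>), so |<v, e_j>|^2 = <v, u_j>^2 / <u_j, u_j>.
Coefficients: <v, e_1> = -7/sqrt(5), <v, e_2> = -38/sqrt(120).
Square and sum: Σ |<v, e_j>|^2 = 131/6.
Compute ||v||^2 = v·v = 22.
Deficit = 22 − 131/6 = 1/6 ≥ 0, confirming Bessel's inequality. (The deficit equals ||v − Σ <v,e_j> e_j||^2, the squared distance from v to span{e_j}.)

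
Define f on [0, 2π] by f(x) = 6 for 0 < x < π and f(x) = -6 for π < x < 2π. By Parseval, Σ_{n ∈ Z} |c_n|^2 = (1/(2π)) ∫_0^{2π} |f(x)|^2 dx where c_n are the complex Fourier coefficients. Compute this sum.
Σ |c_n|^2 = 36

Parseval equates the L^2 energy of f (normalised by 1/(2π)) with the ℓ^2 sum of its Fourier coefficients: (1/(2π)) ∫_0^{2π} |f|^2 = Σ |c_n|^2.
Compute the left side: (1/(2π)) [∫_0^π 6^2 dx + ∫_π^{2π} (-6)^2 dx] = (1/(2π)) · (36π + 36π) = (36 + 36)/2 = 36.
So Σ_{n ∈ Z} |c_n|^2 = 36.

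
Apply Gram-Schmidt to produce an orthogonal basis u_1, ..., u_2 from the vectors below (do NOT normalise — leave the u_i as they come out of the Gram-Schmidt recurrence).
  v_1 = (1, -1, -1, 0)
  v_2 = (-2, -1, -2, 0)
Orthogonal basis:
  u_1 = (1, -1, -1, 0)
  u_2 = (-7/3, -2/3, -5/3, 0)

Apply the Gram-Schmidt recurrence
  u_1 = v_1
  u_i = v_i − Σ_{j<i} ((v_i · u_j) / (u_j · u_j)) · u_j.

Step by step this gives:
  u_1 = (1, -1, -1, 0)
  u_2 = (-7/3, -2/3, -5/3, 0)

Orthogonality check:
  u_2 · u_1 = 0 (should be 0)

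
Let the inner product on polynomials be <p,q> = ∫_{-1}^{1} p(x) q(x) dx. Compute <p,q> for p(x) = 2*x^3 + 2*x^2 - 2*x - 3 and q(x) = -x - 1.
<p,q> = 26/5

Expand the product: p(x)·q(x) = -2*x^4 - 4*x^3 + 5*x + 3.
∫_{-1}^{1} of each monomial x^k gives [2/(k+1) if k even, 0 if k odd]. Integrating term-by-term (or equivalently evaluating the antiderivative F(x) = -2*x^5/5 - x^4 + 5*x^2/2 + 3*x at the endpoints):
  F(1) − F(−1) = 41/10 − (-11/10) = 26/5.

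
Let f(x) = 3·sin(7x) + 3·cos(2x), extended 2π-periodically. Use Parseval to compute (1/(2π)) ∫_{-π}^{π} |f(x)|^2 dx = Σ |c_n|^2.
Σ |c_n|^2 = 9

Expand |f|^2 and use orthogonality of {sin(nx), cos(mx)} on [-π, π]:
  ∫_{-π}^{π} sin(nx)^2 dx = π, ∫ cos(mx)^2 dx = π, and cross terms integrate to 0.
So ∫_{-π}^{π} f(x)^2 dx = 3^2 · π + 3^2 · π = (9 + 9)π.
Divide by 2π: (9 + 9)/2 = 9.
By Parseval, this equals Σ |c_n|^2.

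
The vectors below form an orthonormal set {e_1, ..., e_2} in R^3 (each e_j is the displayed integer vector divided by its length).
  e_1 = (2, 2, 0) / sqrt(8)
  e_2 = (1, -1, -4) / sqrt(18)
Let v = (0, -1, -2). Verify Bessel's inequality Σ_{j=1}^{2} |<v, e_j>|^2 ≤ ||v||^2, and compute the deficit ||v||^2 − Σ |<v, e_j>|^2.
Σ |<v, e_j>|^2 = 5; ||v||^2 = 5; deficit = 0

Write each e_j = u_j / sqrt(<u_j, u_j>) where u_j is the displayed integer vector. Then <v, e_j> = <v, u_j> / sqrt(<u_j, u_j>), so |<v, e_j>|^2 = <v, u_j>^2 / <u_j, u_j>.
Coefficients: <v, e_1> = -2/sqrt(8), <v, e_2> = 9/sqrt(18).
Square and sum: Σ |<v, e_j>|^2 = 5.
Compute ||v||^2 = v·v = 5.
Deficit = 5 − 5 = 0 ≥ 0, confirming Bessel's inequality. (The deficit equals ||v − Σ <v,e_j> e_j||^2, the squared distance from v to span{e_j}.)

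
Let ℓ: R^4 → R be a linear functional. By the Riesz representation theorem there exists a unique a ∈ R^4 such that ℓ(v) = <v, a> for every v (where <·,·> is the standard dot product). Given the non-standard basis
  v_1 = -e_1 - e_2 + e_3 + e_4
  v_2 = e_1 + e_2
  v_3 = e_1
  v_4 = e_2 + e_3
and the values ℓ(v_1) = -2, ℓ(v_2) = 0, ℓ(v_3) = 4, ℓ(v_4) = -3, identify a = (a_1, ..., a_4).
a = (4, -4, 1, -3)

Write a = (a_1, ..., a_4) in the standard basis. For each basis vector v_i, ℓ(v_i) = <v_i, a> is a linear equation in the a_j's. Collect the n equations into a matrix system V a = ℓ, where row i of V is v_i (expressed in the standard basis). Since V is invertible (lower-triangular with 1s on the diagonal, up to permutation), solve by back-substitution:
  V =
[[-1, -1, 1, 1],
 [1, 1, 0, 0],
 [1, 0, 0, 0],
 [0, 1, 1, 0]]
  V a = (-2, 0, 4, -3)
Solving gives a = (4, -4, 1, -3).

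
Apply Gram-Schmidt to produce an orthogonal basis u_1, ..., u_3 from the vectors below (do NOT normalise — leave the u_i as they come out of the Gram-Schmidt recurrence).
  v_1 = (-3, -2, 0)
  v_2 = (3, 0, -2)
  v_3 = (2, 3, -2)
Orthogonal basis:
  u_1 = (-3, -2, 0)
  u_2 = (12/13, -18/13, -2)
  u_3 = (-1, 3/2, -3/2)

Apply the Gram-Schmidt recurrence
  u_1 = v_1
  u_i = v_i − Σ_{j<i} ((v_i · u_j) / (u_j · u_j)) · u_j.

Step by step this gives:
  u_1 = (-3, -2, 0)
  u_2 = (12/13, -18/13, -2)
  u_3 = (-1, 3/2, -3/2)

Orthogonality check:
  u_2 · u_1 = 0 (should be 0)
  u_3 · u_1 = 0 (should be 0)
  u_3 · u_2 = 0 (should be 0)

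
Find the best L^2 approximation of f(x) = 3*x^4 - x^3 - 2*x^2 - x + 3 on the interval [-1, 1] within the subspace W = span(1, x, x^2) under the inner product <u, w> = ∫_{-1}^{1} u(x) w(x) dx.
g(x) = 4*x^2/7 - 8*x/5 + 96/35

The best approximation g ∈ W is the orthogonal projection of f onto W. Writing g = a_0 + a_1 x + a_2 x^2, the coefficients solve the normal equations G · a = b where
  G_{ij} = <φ_i, φ_j> and b_i = <f, φ_i>, with φ_0 = 1, φ_1 = x, φ_2 = x^2.
G =
  [2, 0, 2/3]
  [0, 2/3, 0]
  [2/3, 0, 2/5],
b = (88/15, -16/15, 72/35).
Solving gives a_0 = 96/35, a_1 = -8/5, a_2 = 4/7, so
  g(x) = 4*x^2/7 - 8*x/5 + 96/35.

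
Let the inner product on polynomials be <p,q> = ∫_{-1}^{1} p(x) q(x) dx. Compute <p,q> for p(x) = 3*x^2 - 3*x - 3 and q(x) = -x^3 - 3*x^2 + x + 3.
<p,q> = -52/5

Expand the product: p(x)·q(x) = -3*x^5 - 6*x^4 + 15*x^3 + 15*x^2 - 12*x - 9.
∫_{-1}^{1} of each monomial x^k gives [2/(k+1) if k even, 0 if k odd]. Integrating term-by-term (or equivalently evaluating the antiderivative F(x) = -x^6/2 - 6*x^5/5 + 15*x^4/4 + 5*x^3 - 6*x^2 - 9*x at the endpoints):
  F(1) − F(−1) = -159/20 − (49/20) = -52/5.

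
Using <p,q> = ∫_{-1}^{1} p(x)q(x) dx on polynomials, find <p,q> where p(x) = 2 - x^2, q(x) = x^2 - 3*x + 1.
<p,q> = 64/15

Expand the product: p(x)·q(x) = -x^4 + 3*x^3 + x^2 - 6*x + 2.
∫_{-1}^{1} of each monomial x^k gives [2/(k+1) if k even, 0 if k odd]. Integrating term-by-term (or equivalently evaluating the antiderivative F(x) = -x^5/5 + 3*x^4/4 + x^3/3 - 3*x^2 + 2*x at the endpoints):
  F(1) − F(−1) = -7/60 − (-263/60) = 64/15.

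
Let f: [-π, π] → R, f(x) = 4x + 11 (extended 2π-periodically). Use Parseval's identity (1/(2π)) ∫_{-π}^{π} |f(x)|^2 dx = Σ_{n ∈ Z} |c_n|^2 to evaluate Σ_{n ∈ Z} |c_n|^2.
Σ |c_n|^2 = 16π^2/3 + 121

Expand and integrate term by term over [-π, π]:
  ∫ (4x)^2 dx = 16·(2π^3/3); ∫ 2·4·(11)·x dx = 0 (odd integrand); ∫ 11^2 dx = 121·2π.
So (1/(2π)) ∫_{-π}^{π} (4x + 11)^2 dx = 16π^2/3 + 121 = 16π^2/3 + 121.
Parseval ⇒ Σ |c_n|^2 = 16π^2/3 + 121.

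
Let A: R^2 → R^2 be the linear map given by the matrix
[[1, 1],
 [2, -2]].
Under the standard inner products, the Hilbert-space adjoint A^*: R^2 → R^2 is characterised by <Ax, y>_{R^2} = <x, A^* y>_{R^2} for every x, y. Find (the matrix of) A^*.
A^* = A^T =
[[1, 2],
 [1, -2]]

For real matrices with standard dot products, the defining identity <Ax, y> = <x, A^* y> gives (Ax)^T y = x^T (A^*) y, i.e. x^T A^T y = x^T (A^*) y. Since this holds for all x, y, we must have A^* = A^T. Therefore
A^* =
[[1, 2],
 [1, -2]].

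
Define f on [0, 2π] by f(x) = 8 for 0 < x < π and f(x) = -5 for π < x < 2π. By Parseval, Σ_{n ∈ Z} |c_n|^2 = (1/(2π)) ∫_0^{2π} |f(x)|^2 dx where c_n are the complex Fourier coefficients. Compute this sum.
Σ |c_n|^2 = 89/2

Parseval equates the L^2 energy of f (normalised by 1/(2π)) with the ℓ^2 sum of its Fourier coefficients: (1/(2π)) ∫_0^{2π} |f|^2 = Σ |c_n|^2.
Compute the left side: (1/(2π)) [∫_0^π 8^2 dx + ∫_π^{2π} (-5)^2 dx] = (1/(2π)) · (64π + 25π) = (64 + 25)/2 = 89/2.
So Σ_{n ∈ Z} |c_n|^2 = 89/2.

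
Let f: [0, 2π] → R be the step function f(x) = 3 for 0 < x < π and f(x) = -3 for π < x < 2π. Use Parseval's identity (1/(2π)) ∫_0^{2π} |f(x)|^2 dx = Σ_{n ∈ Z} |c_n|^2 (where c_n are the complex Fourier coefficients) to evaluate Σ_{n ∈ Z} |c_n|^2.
Σ |c_n|^2 = 9

Parseval equates the L^2 energy of f (normalised by 1/(2π)) with the ℓ^2 sum of its Fourier coefficients: (1/(2π)) ∫_0^{2π} |f|^2 = Σ |c_n|^2.
Compute the left side: (1/(2π)) [∫_0^π 3^2 dx + ∫_π^{2π} (-3)^2 dx] = (1/(2π)) · (9π + 9π) = (9 + 9)/2 = 9.
So Σ_{n ∈ Z} |c_n|^2 = 9.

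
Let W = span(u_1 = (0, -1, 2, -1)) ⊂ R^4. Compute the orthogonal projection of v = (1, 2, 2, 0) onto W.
proj_W(v) = (0, -1/3, 2/3, -1/3)

Set up U = [u_1 | ... | u_1] ∈ R^(4×1). The projector onto W = col(U) is P = U (U^T U)^(-1) U^T.
Compute U^T U =
  [6],
and U^T v = (2).
Solve U^T U · c = U^T v for the coefficients: c = (1/3). The projection is proj_W(v) = U c.
Check: (v - proj_W(v)) · u_1 = 0  (should be 0).
Result: proj_W(v) = (0, -1/3, 2/3, -1/3).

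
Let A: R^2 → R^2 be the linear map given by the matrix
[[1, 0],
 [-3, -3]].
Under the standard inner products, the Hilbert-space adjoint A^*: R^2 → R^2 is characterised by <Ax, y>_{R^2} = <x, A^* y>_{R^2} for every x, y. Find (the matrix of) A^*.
A^* = A^T =
[[1, -3],
 [0, -3]]

For real matrices with standard dot products, the defining identity <Ax, y> = <x, A^* y> gives (Ax)^T y = x^T (A^*) y, i.e. x^T A^T y = x^T (A^*) y. Since this holds for all x, y, we must have A^* = A^T. Therefore
A^* =
[[1, -3],
 [0, -3]].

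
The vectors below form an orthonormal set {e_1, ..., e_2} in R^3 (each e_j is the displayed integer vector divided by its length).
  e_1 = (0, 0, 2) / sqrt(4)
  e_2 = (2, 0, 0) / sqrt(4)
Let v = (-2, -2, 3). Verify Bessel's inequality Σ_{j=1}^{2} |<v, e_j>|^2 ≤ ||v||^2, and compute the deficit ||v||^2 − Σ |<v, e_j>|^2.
Σ |<v, e_j>|^2 = 13; ||v||^2 = 17; deficit = 4

Write each e_j = u_j / sqrt(<u_j, u_j>) where u_j is the displayed integer vector. Then <v, e_j> = <v, u_j> / sqrt(<u_j, u_j>), so |<v, e_j>|^2 = <v, u_j>^2 / <u_j, u_j>.
Coefficients: <v, e_1> = 6/sqrt(4), <v, e_2> = -4/sqrt(4).
Square and sum: Σ |<v, e_j>|^2 = 13.
Compute ||v||^2 = v·v = 17.
Deficit = 17 − 13 = 4 ≥ 0, confirming Bessel's inequality. (The deficit equals ||v − Σ <v,e_j> e_j||^2, the squared distance from v to span{e_j}.)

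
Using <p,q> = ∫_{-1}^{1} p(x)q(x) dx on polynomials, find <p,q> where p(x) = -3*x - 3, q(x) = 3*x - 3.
<p,q> = 12

Expand the product: p(x)·q(x) = 9 - 9*x^2.
∫_{-1}^{1} of each monomial x^k gives [2/(k+1) if k even, 0 if k odd]. Integrating term-by-term (or equivalently evaluating the antiderivative F(x) = -3*x^3 + 9*x at the endpoints):
  F(1) − F(−1) = 6 − (-6) = 12.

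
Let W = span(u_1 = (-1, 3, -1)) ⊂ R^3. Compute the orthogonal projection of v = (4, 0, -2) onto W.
proj_W(v) = (2/11, -6/11, 2/11)

Set up U = [u_1 | ... | u_1] ∈ R^(3×1). The projector onto W = col(U) is P = U (U^T U)^(-1) U^T.
Compute U^T U =
  [11],
and U^T v = (-2).
Solve U^T U · c = U^T v for the coefficients: c = (-2/11). The projection is proj_W(v) = U c.
Check: (v - proj_W(v)) · u_1 = 0  (should be 0).
Result: proj_W(v) = (2/11, -6/11, 2/11).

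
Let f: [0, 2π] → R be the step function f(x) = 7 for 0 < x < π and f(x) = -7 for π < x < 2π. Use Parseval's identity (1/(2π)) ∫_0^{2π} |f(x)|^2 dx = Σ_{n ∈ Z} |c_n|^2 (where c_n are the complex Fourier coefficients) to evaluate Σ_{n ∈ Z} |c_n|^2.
Σ |c_n|^2 = 49

Parseval equates the L^2 energy of f (normalised by 1/(2π)) with the ℓ^2 sum of its Fourier coefficients: (1/(2π)) ∫_0^{2π} |f|^2 = Σ |c_n|^2.
Compute the left side: (1/(2π)) [∫_0^π 7^2 dx + ∫_π^{2π} (-7)^2 dx] = (1/(2π)) · (49π + 49π) = (49 + 49)/2 = 49.
So Σ_{n ∈ Z} |c_n|^2 = 49.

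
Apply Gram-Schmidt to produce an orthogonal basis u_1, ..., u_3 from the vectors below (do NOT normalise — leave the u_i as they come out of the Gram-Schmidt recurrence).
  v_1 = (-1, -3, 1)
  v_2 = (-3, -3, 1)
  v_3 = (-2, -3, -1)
Orthogonal basis:
  u_1 = (-1, -3, 1)
  u_2 = (-20/11, 6/11, -2/11)
  u_3 = (0, -3/5, -9/5)

Apply the Gram-Schmidt recurrence
  u_1 = v_1
  u_i = v_i − Σ_{j<i} ((v_i · u_j) / (u_j · u_j)) · u_j.

Step by step this gives:
  u_1 = (-1, -3, 1)
  u_2 = (-20/11, 6/11, -2/11)
  u_3 = (0, -3/5, -9/5)

Orthogonality check:
  u_2 · u_1 = 0 (should be 0)
  u_3 · u_1 = 0 (should be 0)
  u_3 · u_2 = 0 (should be 0)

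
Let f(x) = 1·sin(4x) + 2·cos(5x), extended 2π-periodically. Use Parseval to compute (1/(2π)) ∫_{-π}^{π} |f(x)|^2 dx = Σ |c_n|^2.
Σ |c_n|^2 = 5/2

Expand |f|^2 and use orthogonality of {sin(nx), cos(mx)} on [-π, π]:
  ∫_{-π}^{π} sin(nx)^2 dx = π, ∫ cos(mx)^2 dx = π, and cross terms integrate to 0.
So ∫_{-π}^{π} f(x)^2 dx = 1^2 · π + 2^2 · π = (1 + 4)π.
Divide by 2π: (1 + 4)/2 = 5/2.
By Parseval, this equals Σ |c_n|^2.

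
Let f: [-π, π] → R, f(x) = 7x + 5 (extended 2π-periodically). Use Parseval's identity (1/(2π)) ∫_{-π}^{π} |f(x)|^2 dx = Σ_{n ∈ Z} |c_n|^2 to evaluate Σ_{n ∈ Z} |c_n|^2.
Σ |c_n|^2 = 49π^2/3 + 25

Expand and integrate term by term over [-π, π]:
  ∫ (7x)^2 dx = 49·(2π^3/3); ∫ 2·7·(5)·x dx = 0 (odd integrand); ∫ 5^2 dx = 25·2π.
So (1/(2π)) ∫_{-π}^{π} (7x + 5)^2 dx = 49π^2/3 + 25 = 49π^2/3 + 25.
Parseval ⇒ Σ |c_n|^2 = 49π^2/3 + 25.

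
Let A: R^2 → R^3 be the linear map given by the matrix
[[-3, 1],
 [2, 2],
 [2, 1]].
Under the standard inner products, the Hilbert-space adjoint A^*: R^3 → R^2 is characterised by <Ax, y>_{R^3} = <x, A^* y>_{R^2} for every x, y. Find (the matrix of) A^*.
A^* = A^T =
[[-3, 2, 2],
 [1, 2, 1]]

For real matrices with standard dot products, the defining identity <Ax, y> = <x, A^* y> gives (Ax)^T y = x^T (A^*) y, i.e. x^T A^T y = x^T (A^*) y. Since this holds for all x, y, we must have A^* = A^T. Therefore
A^* =
[[-3, 2, 2],
 [1, 2, 1]].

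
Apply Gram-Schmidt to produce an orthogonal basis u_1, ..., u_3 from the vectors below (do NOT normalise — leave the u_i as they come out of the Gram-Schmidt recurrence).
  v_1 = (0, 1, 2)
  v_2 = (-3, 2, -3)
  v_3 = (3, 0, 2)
Orthogonal basis:
  u_1 = (0, 1, 2)
  u_2 = (-3, 14/5, -7/5)
  u_3 = (105/94, 45/47, -45/94)

Apply the Gram-Schmidt recurrence
  u_1 = v_1
  u_i = v_i − Σ_{j<i} ((v_i · u_j) / (u_j · u_j)) · u_j.

Step by step this gives:
  u_1 = (0, 1, 2)
  u_2 = (-3, 14/5, -7/5)
  u_3 = (105/94, 45/47, -45/94)

Orthogonality check:
  u_2 · u_1 = 0 (should be 0)
  u_3 · u_1 = 0 (should be 0)
  u_3 · u_2 = 0 (should be 0)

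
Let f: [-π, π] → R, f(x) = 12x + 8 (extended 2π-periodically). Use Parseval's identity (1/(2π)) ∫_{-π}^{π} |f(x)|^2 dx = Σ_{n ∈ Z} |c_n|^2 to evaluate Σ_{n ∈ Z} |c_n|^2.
Σ |c_n|^2 = 48π^2 + 64

Expand and integrate term by term over [-π, π]:
  ∫ (12x)^2 dx = 144·(2π^3/3); ∫ 2·12·(8)·x dx = 0 (odd integrand); ∫ 8^2 dx = 64·2π.
So (1/(2π)) ∫_{-π}^{π} (12x + 8)^2 dx = 144π^2/3 + 64 = 48π^2 + 64.
Parseval ⇒ Σ |c_n|^2 = 48π^2 + 64.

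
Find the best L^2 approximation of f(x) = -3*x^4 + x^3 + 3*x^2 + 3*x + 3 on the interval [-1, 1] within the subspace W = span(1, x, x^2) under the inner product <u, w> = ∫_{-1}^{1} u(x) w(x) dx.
g(x) = 3*x^2/7 + 18*x/5 + 114/35

The best approximation g ∈ W is the orthogonal projection of f onto W. Writing g = a_0 + a_1 x + a_2 x^2, the coefficients solve the normal equations G · a = b where
  G_{ij} = <φ_i, φ_j> and b_i = <f, φ_i>, with φ_0 = 1, φ_1 = x, φ_2 = x^2.
G =
  [2, 0, 2/3]
  [0, 2/3, 0]
  [2/3, 0, 2/5],
b = (34/5, 12/5, 82/35).
Solving gives a_0 = 114/35, a_1 = 18/5, a_2 = 3/7, so
  g(x) = 3*x^2/7 + 18*x/5 + 114/35.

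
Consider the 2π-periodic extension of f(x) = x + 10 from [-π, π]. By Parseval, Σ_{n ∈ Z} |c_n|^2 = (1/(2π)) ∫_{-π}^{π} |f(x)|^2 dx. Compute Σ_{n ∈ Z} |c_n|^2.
Σ |c_n|^2 = π^2/3 + 100

Expand and integrate term by term over [-π, π]:
  ∫ (x)^2 dx = 1·(2π^3/3); ∫ 2·1·(10)·x dx = 0 (odd integrand); ∫ 10^2 dx = 100·2π.
So (1/(2π)) ∫_{-π}^{π} (x + 10)^2 dx = 1π^2/3 + 100 = π^2/3 + 100.
Parseval ⇒ Σ |c_n|^2 = π^2/3 + 100.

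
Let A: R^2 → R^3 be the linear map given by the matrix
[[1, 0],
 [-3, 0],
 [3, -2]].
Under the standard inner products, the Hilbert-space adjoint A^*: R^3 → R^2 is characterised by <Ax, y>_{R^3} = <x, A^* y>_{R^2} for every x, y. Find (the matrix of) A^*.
A^* = A^T =
[[1, -3, 3],
 [0, 0, -2]]

For real matrices with standard dot products, the defining identity <Ax, y> = <x, A^* y> gives (Ax)^T y = x^T (A^*) y, i.e. x^T A^T y = x^T (A^*) y. Since this holds for all x, y, we must have A^* = A^T. Therefore
A^* =
[[1, -3, 3],
 [0, 0, -2]].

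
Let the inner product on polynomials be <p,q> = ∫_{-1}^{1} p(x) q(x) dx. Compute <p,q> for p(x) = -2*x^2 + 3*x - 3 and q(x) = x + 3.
<p,q> = -20

Expand the product: p(x)·q(x) = -2*x^3 - 3*x^2 + 6*x - 9.
∫_{-1}^{1} of each monomial x^k gives [2/(k+1) if k even, 0 if k odd]. Integrating term-by-term (or equivalently evaluating the antiderivative F(x) = -x^4/2 - x^3 + 3*x^2 - 9*x at the endpoints):
  F(1) − F(−1) = -15/2 − (25/2) = -20.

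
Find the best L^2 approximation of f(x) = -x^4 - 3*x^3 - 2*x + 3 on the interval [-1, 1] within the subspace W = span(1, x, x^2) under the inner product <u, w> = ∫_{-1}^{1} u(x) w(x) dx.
g(x) = -6*x^2/7 - 19*x/5 + 108/35

The best approximation g ∈ W is the orthogonal projection of f onto W. Writing g = a_0 + a_1 x + a_2 x^2, the coefficients solve the normal equations G · a = b where
  G_{ij} = <φ_i, φ_j> and b_i = <f, φ_i>, with φ_0 = 1, φ_1 = x, φ_2 = x^2.
G =
  [2, 0, 2/3]
  [0, 2/3, 0]
  [2/3, 0, 2/5],
b = (28/5, -38/15, 12/7).
Solving gives a_0 = 108/35, a_1 = -19/5, a_2 = -6/7, so
  g(x) = -6*x^2/7 - 19*x/5 + 108/35.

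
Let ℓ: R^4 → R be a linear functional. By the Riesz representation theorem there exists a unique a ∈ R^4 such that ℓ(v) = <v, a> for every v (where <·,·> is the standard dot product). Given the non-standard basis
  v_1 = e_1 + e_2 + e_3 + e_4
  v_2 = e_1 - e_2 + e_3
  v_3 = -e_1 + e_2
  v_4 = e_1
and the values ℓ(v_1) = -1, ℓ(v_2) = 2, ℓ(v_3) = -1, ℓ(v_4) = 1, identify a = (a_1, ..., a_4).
a = (1, 0, 1, -3)

Write a = (a_1, ..., a_4) in the standard basis. For each basis vector v_i, ℓ(v_i) = <v_i, a> is a linear equation in the a_j's. Collect the n equations into a matrix system V a = ℓ, where row i of V is v_i (expressed in the standard basis). Since V is invertible (lower-triangular with 1s on the diagonal, up to permutation), solve by back-substitution:
  V =
[[1, 1, 1, 1],
 [1, -1, 1, 0],
 [-1, 1, 0, 0],
 [1, 0, 0, 0]]
  V a = (-1, 2, -1, 1)
Solving gives a = (1, 0, 1, -3).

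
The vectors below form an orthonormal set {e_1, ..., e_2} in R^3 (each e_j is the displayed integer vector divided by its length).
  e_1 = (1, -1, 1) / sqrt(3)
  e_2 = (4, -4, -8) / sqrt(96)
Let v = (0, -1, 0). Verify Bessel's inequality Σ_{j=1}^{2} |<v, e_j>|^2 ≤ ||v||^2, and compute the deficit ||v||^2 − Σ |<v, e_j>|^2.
Σ |<v, e_j>|^2 = 1/2; ||v||^2 = 1; deficit = 1/2

Write each e_j = u_j / sqrt(<u_j, u_j>) where u_j is the displayed integer vector. Then <v, e_j> = <v, u_j> / sqrt(<u_j, u_j>), so |<v, e_j>|^2 = <v, u_j>^2 / <u_j, u_j>.
Coefficients: <v, e_1> = 1/sqrt(3), <v, e_2> = 4/sqrt(96).
Square and sum: Σ |<v, e_j>|^2 = 1/2.
Compute ||v||^2 = v·v = 1.
Deficit = 1 − 1/2 = 1/2 ≥ 0, confirming Bessel's inequality. (The deficit equals ||v − Σ <v,e_j> e_j||^2, the squared distance from v to span{e_j}.)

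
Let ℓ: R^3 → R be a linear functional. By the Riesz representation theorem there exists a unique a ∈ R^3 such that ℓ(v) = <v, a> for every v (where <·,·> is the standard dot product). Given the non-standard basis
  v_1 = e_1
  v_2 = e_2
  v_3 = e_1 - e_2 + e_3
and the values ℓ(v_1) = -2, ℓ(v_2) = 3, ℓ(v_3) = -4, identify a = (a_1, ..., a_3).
a = (-2, 3, 1)

Write a = (a_1, ..., a_3) in the standard basis. For each basis vector v_i, ℓ(v_i) = <v_i, a> is a linear equation in the a_j's. Collect the n equations into a matrix system V a = ℓ, where row i of V is v_i (expressed in the standard basis). Since V is invertible (lower-triangular with 1s on the diagonal, up to permutation), solve by back-substitution:
  V =
[[1, 0, 0],
 [0, 1, 0],
 [1, -1, 1]]
  V a = (-2, 3, -4)
Solving gives a = (-2, 3, 1).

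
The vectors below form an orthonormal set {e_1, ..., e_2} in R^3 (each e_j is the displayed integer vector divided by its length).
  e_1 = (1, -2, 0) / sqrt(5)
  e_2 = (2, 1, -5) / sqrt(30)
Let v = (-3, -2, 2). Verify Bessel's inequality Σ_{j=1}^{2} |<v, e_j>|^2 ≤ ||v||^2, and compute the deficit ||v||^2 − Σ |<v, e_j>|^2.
Σ |<v, e_j>|^2 = 11; ||v||^2 = 17; deficit = 6

Write each e_j = u_j / sqrt(<u_j, u_j>) where u_j is the displayed integer vector. Then <v, e_j> = <v, u_j> / sqrt(<u_j, u_j>), so |<v, e_j>|^2 = <v, u_j>^2 / <u_j, u_j>.
Coefficients: <v, e_1> = 1/sqrt(5), <v, e_2> = -18/sqrt(30).
Square and sum: Σ |<v, e_j>|^2 = 11.
Compute ||v||^2 = v·v = 17.
Deficit = 17 − 11 = 6 ≥ 0, confirming Bessel's inequality. (The deficit equals ||v − Σ <v,e_j> e_j||^2, the squared distance from v to span{e_j}.)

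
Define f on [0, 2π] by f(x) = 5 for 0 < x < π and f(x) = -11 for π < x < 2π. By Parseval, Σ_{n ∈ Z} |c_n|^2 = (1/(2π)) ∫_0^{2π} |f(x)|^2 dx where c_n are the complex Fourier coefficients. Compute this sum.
Σ |c_n|^2 = 73

Parseval equates the L^2 energy of f (normalised by 1/(2π)) with the ℓ^2 sum of its Fourier coefficients: (1/(2π)) ∫_0^{2π} |f|^2 = Σ |c_n|^2.
Compute the left side: (1/(2π)) [∫_0^π 5^2 dx + ∫_π^{2π} (-11)^2 dx] = (1/(2π)) · (25π + 121π) = (25 + 121)/2 = 73.
So Σ_{n ∈ Z} |c_n|^2 = 73.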